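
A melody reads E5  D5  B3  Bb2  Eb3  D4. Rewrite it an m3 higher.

G5 F5 D4 Db3 Gb3 F4

E5: a third up reaches G, and 3 semitones makes it G5.
D5 up a minor third is F5.
B3 up a minor third is D4.
Bb2: a third up reaches D, and 3 semitones makes it Db3.
Eb3 up a minor third is Gb3.
D4: a third up reaches F, and 3 semitones makes it F4.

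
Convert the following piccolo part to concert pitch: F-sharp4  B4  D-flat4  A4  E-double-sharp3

The piccolo sounds a perfect octave above written, so transpose each written note up a perfect octave.
F#4 gives F#5
B4 gives B5
Db4 gives Db5
A4 gives A5
E##3 gives E##4

F#5 B5 Db5 A5 E##4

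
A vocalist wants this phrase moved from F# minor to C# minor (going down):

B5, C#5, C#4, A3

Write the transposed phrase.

F# minor to C# minor down is a perfect fourth, so every note moves down by that interval.
B5 gives F#5
C#5 gives G#4
C#4 gives G#3
A3 gives E3

F#5 G#4 G#3 E3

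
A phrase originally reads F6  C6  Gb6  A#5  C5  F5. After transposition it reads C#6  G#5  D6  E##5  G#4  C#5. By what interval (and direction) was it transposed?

down a diminished fourth

From F6 to C#6 is 4 letter names — a fourth of some quality.
C#6 to F6 is 4 semitones, which makes it a diminished fourth; the second version is lower, so the direction is down.
Checking another pair — F5 → C#5 — gives the same interval.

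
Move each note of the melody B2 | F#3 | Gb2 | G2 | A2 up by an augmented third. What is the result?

D##3 A##3 B2 B#2 C##3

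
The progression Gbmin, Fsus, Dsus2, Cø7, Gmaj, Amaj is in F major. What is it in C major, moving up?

F major up to C major is a perfect fifth; each chord root moves by that interval while the quality stays the same.
Gbmin: root Gb up a perfect fifth → Db, giving Dbmin.
Fsus: root F up a perfect fifth → C, giving Csus.
Dsus2: root D up a perfect fifth → A, giving Asus2.
Cø7: root C up a perfect fifth → G, giving Gø7.
Gmaj: root G up a perfect fifth → D, giving Dmaj.
Amaj: root A up a perfect fifth → E, giving Emaj.

Dbmin Csus Asus2 Gø7 Dmaj Emaj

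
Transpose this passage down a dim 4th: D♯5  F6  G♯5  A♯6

A##4 C#6 D##5 E##6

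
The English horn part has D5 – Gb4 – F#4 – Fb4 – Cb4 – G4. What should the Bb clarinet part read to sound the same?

First find concert pitch: the English horn sounds a perfect fifth below written, so D5 Gb4 F#4 Fb4 Cb4 G4 sounds G4 Cb4 B3 Bbb3 Fb3 C4.
Then write for Bb clarinet: it sounds a major second below written, so the part must be a major second above concert.
G4 → A4
Cb4 → Db4
B3 → C#4
Bbb3 → Cb4
Fb3 → Gb3
C4 → D4

A4 Db4 C#4 Cb4 Gb3 D4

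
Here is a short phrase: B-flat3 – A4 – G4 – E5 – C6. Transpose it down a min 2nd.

A3 G#4 F#4 D#5 B5

Bb3: a second down reaches A, and 1 semitone makes it A3.
A4 down a minor second is G#4.
G4: a second down reaches F, and 1 semitone makes it F#4.
A minor second down from E5 gives D#5.
C6: a second down reaches B, and 1 semitone makes it B5.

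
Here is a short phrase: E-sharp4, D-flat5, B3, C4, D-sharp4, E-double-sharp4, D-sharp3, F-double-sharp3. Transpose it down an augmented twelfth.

A2 Gbb3 Eb2 Fb2 G2 A#2 G1 B1

An augmented twelfth down from E#4 gives A2.
Db5: a twelfth down reaches G, and 20 semitones makes it Gbb3.
An augmented twelfth down from B3 gives Eb2.
C4: a twelfth down reaches F, and 20 semitones makes it Fb2.
D#4 down an augmented twelfth is G2.
An augmented twelfth down from E##4 gives A#2.
D#3 down an augmented twelfth is G1.
F##3 down an augmented twelfth is B1.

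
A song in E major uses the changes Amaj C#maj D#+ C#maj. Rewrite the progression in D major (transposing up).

Gmaj Bmaj C#+ Bmaj

E major up to D major is a minor seventh; each chord root moves by that interval while the quality stays the same.
Amaj: root A up a minor seventh → G, giving Gmaj.
C#maj: root C# up a minor seventh → B, giving Bmaj.
D#+: root D# up a minor seventh → C#, giving C#+.
C#maj: root C# up a minor seventh → B, giving Bmaj.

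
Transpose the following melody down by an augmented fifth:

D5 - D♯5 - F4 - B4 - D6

Gb4 G4 Bbb3 Eb4 Gb5

An augmented fifth down from D5 gives Gb4.
D#5: a fifth down reaches G, and 8 semitones makes it G4.
F4: a fifth down reaches B, and 8 semitones makes it Bbb3.
An augmented fifth down from B4 gives Eb4.
D6 down an augmented fifth is Gb5.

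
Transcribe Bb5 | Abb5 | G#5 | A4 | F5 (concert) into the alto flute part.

Eb6 Dbb6 C#6 D5 Bb5

The alto flute sounds a perfect fourth below written, so the written part must be a perfect fourth above concert — transpose each note up.
Bb5 becomes Eb6
Abb5 becomes Dbb6
G#5 becomes C#6
A4 becomes D5
F5 becomes Bb5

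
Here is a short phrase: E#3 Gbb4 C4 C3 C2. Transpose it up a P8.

E#4 Gbb5 C5 C4 C3

E#3: an octave up reaches E, and 12 semitones makes it E#4.
Gbb4: an octave up reaches G, and 12 semitones makes it Gbb5.
C4: an octave up reaches C, and 12 semitones makes it C5.
C3 up a perfect octave is C4.
A perfect octave up from C2 gives C3.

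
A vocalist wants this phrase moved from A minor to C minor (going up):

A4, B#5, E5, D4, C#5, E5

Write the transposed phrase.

A minor to C minor up is a minor third, so every note moves up by that interval.
A4 gives C5
B#5 gives D#6
E5 gives G5
D4 gives F4
C#5 gives E5
E5 gives G5

C5 D#6 G5 F4 E5 G5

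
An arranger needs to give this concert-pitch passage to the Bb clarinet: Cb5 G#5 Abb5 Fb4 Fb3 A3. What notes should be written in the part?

Written C4 sounds as Bb3 on the Bb clarinet, so concert pitches are written a major second up.
Cb5 becomes Db5
G#5 becomes A#5
Abb5 becomes Bbb5
Fb4 becomes Gb4
Fb3 becomes Gb3
A3 becomes B3

Db5 A#5 Bbb5 Gb4 Gb3 B3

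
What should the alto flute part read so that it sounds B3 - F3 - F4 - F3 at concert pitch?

The alto flute sounds a perfect fourth below written, so the written part must be a perfect fourth above concert — transpose each note up.
B3 becomes E4
F3 becomes Bb3
F4 becomes Bb4
F3 becomes Bb3

E4 Bb3 Bb4 Bb3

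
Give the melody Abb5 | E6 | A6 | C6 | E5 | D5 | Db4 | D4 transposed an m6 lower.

Cb5 G#5 C#6 E5 G#4 F#4 F3 F#3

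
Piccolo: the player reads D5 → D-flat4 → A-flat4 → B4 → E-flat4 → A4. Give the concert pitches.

The piccolo sounds a perfect octave above written, so transpose each written note up a perfect octave.
D5 to D6
Db4 to Db5
Ab4 to Ab5
B4 to B5
Eb4 to Eb5
A4 to A5

D6 Db5 Ab5 B5 Eb5 A5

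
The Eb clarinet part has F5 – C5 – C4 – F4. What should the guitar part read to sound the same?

Ab6 Eb6 Eb5 Ab5

First find concert pitch: the Eb clarinet sounds a minor third above written, so F5 C5 C4 F4 sounds Ab5 Eb5 Eb4 Ab4.
Then write for guitar: it sounds a perfect octave below written, so the part must be a perfect octave above concert.
Ab5 → Ab6
Eb5 → Eb6
Eb4 → Eb5
Ab4 → Ab5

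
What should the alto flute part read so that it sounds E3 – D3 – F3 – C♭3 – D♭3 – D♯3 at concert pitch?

A3 G3 Bb3 Fb3 Gb3 G#3

The alto flute sounds a perfect fourth below written, so the written part must be a perfect fourth above concert — transpose each note up.
E3 gives A3
D3 gives G3
F3 gives Bb3
Cb3 gives Fb3
Db3 gives Gb3
D#3 gives G#3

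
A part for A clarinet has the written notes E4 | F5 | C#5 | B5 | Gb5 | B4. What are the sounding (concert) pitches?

C#4 D5 A#4 G#5 Eb5 G#4

The A clarinet sounds a minor third below written, so transpose each written note down a minor third.
E4 to C#4
F5 to D5
C#5 to A#4
B5 to G#5
Gb5 to Eb5
B4 to G#4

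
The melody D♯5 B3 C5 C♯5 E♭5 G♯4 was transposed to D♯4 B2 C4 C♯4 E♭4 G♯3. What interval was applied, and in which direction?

Take the first pair: D#5 → D#4. D to D spans 8 letter names, so the interval is some kind of octave.
D#4 to D#5 is 12 semitones, which makes it a perfect octave; the second version is lower, so the direction is down.
Checking another pair — G#4 → G#3 — gives the same interval.

down a perfect octave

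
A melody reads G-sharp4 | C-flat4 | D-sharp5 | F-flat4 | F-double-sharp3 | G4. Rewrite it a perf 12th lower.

A perfect twelfth down from G#4 gives C#3.
A perfect twelfth down from Cb4 gives Fb2.
D#5: a twelfth down reaches G, and 19 semitones makes it G#3.
Fb4: a twelfth down reaches B, and 19 semitones makes it Bbb2.
F##3 down a perfect twelfth is B#1.
G4: a twelfth down reaches C, and 19 semitones makes it C3.

C#3 Fb2 G#3 Bbb2 B#1 C3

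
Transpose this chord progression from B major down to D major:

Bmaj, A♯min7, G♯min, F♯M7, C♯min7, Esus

B major down to D major is a major sixth; each chord root moves by that interval while the quality stays the same.
Bmaj: root B down a major sixth → D, giving Dmaj.
A♯min7: root A♯ down a major sixth → C#, giving C#min7.
G♯min: root G♯ down a major sixth → B, giving Bmin.
F♯M7: root F♯ down a major sixth → A, giving AM7.
C♯min7: root C♯ down a major sixth → E, giving Emin7.
Esus: root E down a major sixth → G, giving Gsus.

Dmaj C#min7 Bmin AM7 Emin7 Gsus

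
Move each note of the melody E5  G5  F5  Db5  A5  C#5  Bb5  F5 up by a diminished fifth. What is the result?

E5: a fifth up reaches B, and 6 semitones makes it Bb5.
G5 up a diminished fifth is Db6.
F5 up a diminished fifth is Cb6.
A diminished fifth up from Db5 gives Abb5.
A5: a fifth up reaches E, and 6 semitones makes it Eb6.
A diminished fifth up from C#5 gives G5.
Bb5 up a diminished fifth is Fb6.
F5: a fifth up reaches C, and 6 semitones makes it Cb6.

Bb5 Db6 Cb6 Abb5 Eb6 G5 Fb6 Cb6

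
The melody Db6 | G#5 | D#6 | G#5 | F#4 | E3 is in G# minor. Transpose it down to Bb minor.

Fbb5 Bb4 F5 Bb4 Ab3 Gb2

From G# down to Bb is an augmented sixth; apply that to each pitch.
Db6 → Fbb5
G#5 → Bb4
D#6 → F5
G#5 → Bb4
F#4 → Ab3
E3 → Gb2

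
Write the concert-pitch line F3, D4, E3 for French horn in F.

C4 A4 B3

The French horn in F sounds a perfect fifth below written, so the written part must be a perfect fifth above concert — transpose each note up.
F3 gives C4
D4 gives A4
E3 gives B3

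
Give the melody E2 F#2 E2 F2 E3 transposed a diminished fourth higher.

E2 up a diminished fourth is Ab2.
A diminished fourth up from F#2 gives Bb2.
A diminished fourth up from E2 gives Ab2.
F2: a fourth up reaches B, and 4 semitones makes it Bbb2.
E3 up a diminished fourth is Ab3.

Ab2 Bb2 Ab2 Bbb2 Ab3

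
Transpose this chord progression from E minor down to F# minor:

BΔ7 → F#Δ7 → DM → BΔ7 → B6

C#Δ7 G#Δ7 EM C#Δ7 C#6

E minor down to F# minor is a minor seventh; each chord root moves by that interval while the quality stays the same.
BΔ7: root B down a minor seventh → C#, giving C#Δ7.
F#Δ7: root F# down a minor seventh → G#, giving G#Δ7.
DM: root D down a minor seventh → E, giving EM.
BΔ7: root B down a minor seventh → C#, giving C#Δ7.
B6: root B down a minor seventh → C#, giving C#6.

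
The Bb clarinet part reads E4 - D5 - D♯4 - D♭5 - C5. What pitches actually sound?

D4 C5 C#4 Cb5 Bb4

The Bb clarinet sounds a major second below written, so transpose each written note down a major second.
E4 gives D4
D5 gives C5
D#4 gives C#4
Db5 gives Cb5
C5 gives Bb4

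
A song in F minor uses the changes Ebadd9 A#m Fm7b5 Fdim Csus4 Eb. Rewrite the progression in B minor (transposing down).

Aadd9 D##m Bm7b5 Bdim F#sus4 A

F minor down to B minor is a diminished fifth; each chord root moves by that interval while the quality stays the same.
Ebadd9: root Eb down a diminished fifth → A, giving Aadd9.
A#m: root A# down a diminished fifth → D##, giving D##m.
Fm7b5: root F down a diminished fifth → B, giving Bm7b5.
Fdim: root F down a diminished fifth → B, giving Bdim.
Csus4: root C down a diminished fifth → F#, giving F#sus4.
Eb: root Eb down a diminished fifth → A, giving A.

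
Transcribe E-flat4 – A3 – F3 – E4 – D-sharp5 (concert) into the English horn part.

The English horn sounds a perfect fifth below written, so the written part must be a perfect fifth above concert — transpose each note up.
Eb4 gives Bb4
A3 gives E4
F3 gives C4
E4 gives B4
D#5 gives A#5

Bb4 E4 C4 B4 A#5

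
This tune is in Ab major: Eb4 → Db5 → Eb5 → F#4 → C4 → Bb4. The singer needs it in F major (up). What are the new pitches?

From Ab up to F is a major sixth; apply that to each pitch.
Eb4 gives C5
Db5 gives Bb5
Eb5 gives C6
F#4 gives D#5
C4 gives A4
Bb4 gives G5

C5 Bb5 C6 D#5 A4 G5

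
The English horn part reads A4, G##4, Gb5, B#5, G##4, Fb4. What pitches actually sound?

D4 C##4 Cb5 E#5 C##4 Bbb3

Written C4 on the English horn sounds as F3, a perfect fifth lower; apply that shift to every note.
A4 to D4
G##4 to C##4
Gb5 to Cb5
B#5 to E#5
G##4 to C##4
Fb4 to Bbb3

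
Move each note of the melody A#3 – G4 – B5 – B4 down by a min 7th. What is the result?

B#2 A3 C#5 C#4

A#3 gives B#2
G4 gives A3
B5 gives C#5
B4 gives C#4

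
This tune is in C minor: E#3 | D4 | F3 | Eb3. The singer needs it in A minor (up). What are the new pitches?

From C up to A is a major sixth; apply that to each pitch.
E#3 to C##4
D4 to B4
F3 to D4
Eb3 to C4

C##4 B4 D4 C4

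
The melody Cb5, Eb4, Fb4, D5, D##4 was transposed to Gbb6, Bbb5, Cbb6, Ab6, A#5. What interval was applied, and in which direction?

up a diminished twelfth

From Cb5 to Gbb6 is 12 letter names — a twelfth of some quality.
Cb5 to Gbb6 is 18 semitones, which makes it a diminished twelfth; the second version is higher, so the direction is up.
Checking another pair — D##4 → A#5 — gives the same interval.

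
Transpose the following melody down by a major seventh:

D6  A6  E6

D6 down a major seventh is Eb5.
A6: a seventh down reaches B, and 11 semitones makes it Bb5.
A major seventh down from E6 gives F5.

Eb5 Bb5 F5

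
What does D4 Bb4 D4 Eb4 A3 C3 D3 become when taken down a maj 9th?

C3 Ab3 C3 Db3 G2 Bb1 C2

D4 becomes C3
Bb4 becomes Ab3
D4 becomes C3
Eb4 becomes Db3
A3 becomes G2
C3 becomes Bb1
D3 becomes C2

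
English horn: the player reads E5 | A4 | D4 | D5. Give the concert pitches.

Written C4 on the English horn sounds as F3, a perfect fifth lower; apply that shift to every note.
E5 -> A4
A4 -> D4
D4 -> G3
D5 -> G4

A4 D4 G3 G4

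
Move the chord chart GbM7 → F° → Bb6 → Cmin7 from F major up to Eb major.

F major up to Eb major is a minor seventh; each chord root moves by that interval while the quality stays the same.
GbM7: root Gb up a minor seventh → Fb, giving FbM7.
F°: root F up a minor seventh → Eb, giving Eb°.
Bb6: root Bb up a minor seventh → Ab, giving Ab6.
Cmin7: root C up a minor seventh → Bb, giving Bbmin7.

FbM7 Eb° Ab6 Bbmin7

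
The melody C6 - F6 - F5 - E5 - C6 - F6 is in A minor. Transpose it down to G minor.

Bb5 Eb6 Eb5 D5 Bb5 Eb6

A minor to G minor down is a major second, so every note moves down by that interval.
C6 becomes Bb5
F6 becomes Eb6
F5 becomes Eb5
E5 becomes D5
C6 becomes Bb5
F6 becomes Eb6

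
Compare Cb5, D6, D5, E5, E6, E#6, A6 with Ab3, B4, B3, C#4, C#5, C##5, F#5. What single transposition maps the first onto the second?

down a minor tenth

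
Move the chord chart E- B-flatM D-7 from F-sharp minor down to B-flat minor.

Ab- EbbM Gb-7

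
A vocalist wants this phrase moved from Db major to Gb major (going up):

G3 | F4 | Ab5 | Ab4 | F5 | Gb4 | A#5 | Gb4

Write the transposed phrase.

From Db up to Gb is a perfect fourth; apply that to each pitch.
G3 gives C4
F4 gives Bb4
Ab5 gives Db6
Ab4 gives Db5
F5 gives Bb5
Gb4 gives Cb5
A#5 gives D#6
Gb4 gives Cb5

C4 Bb4 Db6 Db5 Bb5 Cb5 D#6 Cb5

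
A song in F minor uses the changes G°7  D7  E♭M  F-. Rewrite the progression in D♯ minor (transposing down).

E#°7 B#7 C#M D#-

F minor down to D♯ minor is a diminished third; each chord root moves by that interval while the quality stays the same.
G°7: root G down a diminished third → E#, giving E#°7.
D7: root D down a diminished third → B#, giving B#7.
E♭M: root E♭ down a diminished third → C#, giving C#M.
F-: root F down a diminished third → D#, giving D#-.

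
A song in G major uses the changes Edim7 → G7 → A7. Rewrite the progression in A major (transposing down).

F#dim7 A7 B7

G major down to A major is a minor seventh; each chord root moves by that interval while the quality stays the same.
Edim7: root E down a minor seventh → F#, giving F#dim7.
G7: root G down a minor seventh → A, giving A7.
A7: root A down a minor seventh → B, giving B7.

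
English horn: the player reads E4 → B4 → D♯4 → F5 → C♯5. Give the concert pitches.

The English horn sounds a perfect fifth below written, so transpose each written note down a perfect fifth.
E4 gives A3
B4 gives E4
D#4 gives G#3
F5 gives Bb4
C#5 gives F#4

A3 E4 G#3 Bb4 F#4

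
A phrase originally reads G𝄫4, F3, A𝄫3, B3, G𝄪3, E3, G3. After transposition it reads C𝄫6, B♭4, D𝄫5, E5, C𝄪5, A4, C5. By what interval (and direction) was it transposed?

From Gbb4 to Cbb6 is 11 letter names — an eleventh of some quality.
Gbb4 to Cbb6 is 17 semitones, which makes it a perfect eleventh; the second version is higher, so the direction is up.
Checking another pair — G3 → C5 — gives the same interval.

up a perfect eleventh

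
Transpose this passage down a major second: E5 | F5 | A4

D5 Eb5 G4

A major second down from E5 gives D5.
F5: a second down reaches E, and 2 semitones makes it Eb5.
A major second down from A4 gives G4.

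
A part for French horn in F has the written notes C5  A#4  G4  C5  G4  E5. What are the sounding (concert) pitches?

F4 D#4 C4 F4 C4 A4

Written C4 on the French horn in F sounds as F3, a perfect fifth lower; apply that shift to every note.
C5 gives F4
A#4 gives D#4
G4 gives C4
C5 gives F4
G4 gives C4
E5 gives A4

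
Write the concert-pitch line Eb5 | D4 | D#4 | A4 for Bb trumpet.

F5 E4 E#4 B4

Written C4 sounds as Bb3 on the Bb trumpet, so concert pitches are written a major second up.
Eb5 → F5
D4 → E4
D#4 → E#4
A4 → B4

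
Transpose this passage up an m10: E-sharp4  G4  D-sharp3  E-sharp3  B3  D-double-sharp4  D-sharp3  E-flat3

G#5 Bb5 F#4 G#4 D5 F##5 F#4 Gb4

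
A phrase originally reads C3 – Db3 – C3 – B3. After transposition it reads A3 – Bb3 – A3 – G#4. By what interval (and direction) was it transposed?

Take the first pair: C3 → A3. C to A spans 6 letter names, so the interval is some kind of sixth.
C3 to A3 is 9 semitones, which makes it a major sixth; the second version is higher, so the direction is up.
Checking another pair — B3 → G#4 — gives the same interval.

up a major sixth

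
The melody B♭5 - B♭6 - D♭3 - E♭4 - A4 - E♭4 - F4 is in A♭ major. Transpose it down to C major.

D5 D6 F2 G3 C#4 G3 A3

A♭ major to C major down is a minor sixth, so every note moves down by that interval.
Bb5 becomes D5
Bb6 becomes D6
Db3 becomes F2
Eb4 becomes G3
A4 becomes C#4
Eb4 becomes G3
F4 becomes A3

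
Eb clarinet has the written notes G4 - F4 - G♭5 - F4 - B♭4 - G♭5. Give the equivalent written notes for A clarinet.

First find concert pitch: the Eb clarinet sounds a minor third above written, so G4 F4 G♭5 F4 B♭4 G♭5 sounds Bb4 Ab4 Bbb5 Ab4 Db5 Bbb5.
Then write for A clarinet: it sounds a minor third below written, so the part must be a minor third above concert.
Bb4 → Db5
Ab4 → Cb5
Bbb5 → Dbb6
Ab4 → Cb5
Db5 → Fb5
Bbb5 → Dbb6

Db5 Cb5 Dbb6 Cb5 Fb5 Dbb6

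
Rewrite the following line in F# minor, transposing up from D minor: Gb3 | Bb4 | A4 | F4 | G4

Bb3 D5 C#5 A4 B4

D minor to F# minor up is a major third, so every note moves up by that interval.
Gb3 -> Bb3
Bb4 -> D5
A4 -> C#5
F4 -> A4
G4 -> B4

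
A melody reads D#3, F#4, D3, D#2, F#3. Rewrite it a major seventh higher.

A major seventh up from D#3 gives C##4.
F#4 up a major seventh is E#5.
D3: a seventh up reaches C, and 11 semitones makes it C#4.
A major seventh up from D#2 gives C##3.
A major seventh up from F#3 gives E#4.

C##4 E#5 C#4 C##3 E#4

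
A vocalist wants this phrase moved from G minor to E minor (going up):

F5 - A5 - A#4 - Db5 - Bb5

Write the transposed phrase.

D6 F#6 F##5 Bb5 G6

G minor to E minor up is a major sixth, so every note moves up by that interval.
F5 -> D6
A5 -> F#6
A#4 -> F##5
Db5 -> Bb5
Bb5 -> G6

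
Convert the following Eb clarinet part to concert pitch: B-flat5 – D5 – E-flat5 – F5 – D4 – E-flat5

The Eb clarinet sounds a minor third above written, so transpose each written note up a minor third.
Bb5 → Db6
D5 → F5
Eb5 → Gb5
F5 → Ab5
D4 → F4
Eb5 → Gb5

Db6 F5 Gb5 Ab5 F4 Gb5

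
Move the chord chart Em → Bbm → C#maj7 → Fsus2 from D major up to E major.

D major up to E major is a major second; each chord root moves by that interval while the quality stays the same.
Em: root E up a major second → F#, giving F#m.
Bbm: root Bb up a major second → C, giving Cm.
C#maj7: root C# up a major second → D#, giving D#maj7.
Fsus2: root F up a major second → G, giving Gsus2.

F#m Cm D#maj7 Gsus2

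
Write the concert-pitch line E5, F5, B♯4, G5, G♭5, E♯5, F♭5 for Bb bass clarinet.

F#6 G6 C##6 A6 Ab6 F##6 Gb6

Written C4 sounds as Bb2 on the Bb bass clarinet, so concert pitches are written a major ninth up.
E5 gives F#6
F5 gives G6
B#4 gives C##6
G5 gives A6
Gb5 gives Ab6
E#5 gives F##6
Fb5 gives Gb6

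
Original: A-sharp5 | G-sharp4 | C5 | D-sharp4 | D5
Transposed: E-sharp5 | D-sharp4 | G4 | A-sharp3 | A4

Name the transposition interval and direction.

down a perfect fourth

Take the first pair: A#5 → E#5. A to E spans 4 letter names, so the interval is some kind of fourth.
E#5 to A#5 is 5 semitones, which makes it a perfect fourth; the second version is lower, so the direction is down.
Checking another pair — D5 → A4 — gives the same interval.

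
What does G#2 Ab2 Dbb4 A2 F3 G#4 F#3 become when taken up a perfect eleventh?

C#4 Db4 Gbb5 D4 Bb4 C#6 B4

G#2: an eleventh up reaches C, and 17 semitones makes it C#4.
A perfect eleventh up from Ab2 gives Db4.
Dbb4 up a perfect eleventh is Gbb5.
A2: an eleventh up reaches D, and 17 semitones makes it D4.
F3 up a perfect eleventh is Bb4.
G#4: an eleventh up reaches C, and 17 semitones makes it C#6.
F#3: an eleventh up reaches B, and 17 semitones makes it B4.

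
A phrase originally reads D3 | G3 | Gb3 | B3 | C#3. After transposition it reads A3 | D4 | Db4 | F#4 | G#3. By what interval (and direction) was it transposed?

up a perfect fifth

From D3 to A3 is 5 letter names — a fifth of some quality.
D3 to A3 is 7 semitones, which makes it a perfect fifth; the second version is higher, so the direction is up.
Checking another pair — C#3 → G#3 — gives the same interval.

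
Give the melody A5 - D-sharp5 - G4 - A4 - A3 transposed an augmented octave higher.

A#6 D##6 G#5 A#5 A#4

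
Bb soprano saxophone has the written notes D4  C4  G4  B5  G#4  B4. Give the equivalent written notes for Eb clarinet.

A3 G3 D4 F#5 D#4 F#4

First find concert pitch: the Bb soprano saxophone sounds a major second below written, so D4 C4 G4 B5 G#4 B4 sounds C4 Bb3 F4 A5 F#4 A4.
Then write for Eb clarinet: it sounds a minor third above written, so the part must be a minor third below concert.
C4 → A3
Bb3 → G3
F4 → D4
A5 → F#5
F#4 → D#4
A4 → F#4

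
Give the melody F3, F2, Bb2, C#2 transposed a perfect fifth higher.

F3 up a perfect fifth is C4.
F2: a fifth up reaches C, and 7 semitones makes it C3.
Bb2: a fifth up reaches F, and 7 semitones makes it F3.
A perfect fifth up from C#2 gives G#2.

C4 C3 F3 G#2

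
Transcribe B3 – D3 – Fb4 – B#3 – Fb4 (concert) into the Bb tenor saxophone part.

C#5 E4 Gb5 C##5 Gb5

The Bb tenor saxophone sounds a major ninth below written, so the written part must be a major ninth above concert — transpose each note up.
B3 becomes C#5
D3 becomes E4
Fb4 becomes Gb5
B#3 becomes C##5
Fb4 becomes Gb5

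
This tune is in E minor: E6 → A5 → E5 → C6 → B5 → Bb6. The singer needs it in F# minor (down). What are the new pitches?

E minor to F# minor down is a minor seventh, so every note moves down by that interval.
E6 gives F#5
A5 gives B4
E5 gives F#4
C6 gives D5
B5 gives C#5
Bb6 gives C6

F#5 B4 F#4 D5 C#5 C6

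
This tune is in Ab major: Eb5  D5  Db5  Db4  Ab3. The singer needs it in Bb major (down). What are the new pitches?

From Ab down to Bb is a minor seventh; apply that to each pitch.
Eb5 becomes F4
D5 becomes E4
Db5 becomes Eb4
Db4 becomes Eb3
Ab3 becomes Bb2

F4 E4 Eb4 Eb3 Bb2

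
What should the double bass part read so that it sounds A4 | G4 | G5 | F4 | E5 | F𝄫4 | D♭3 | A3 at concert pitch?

A5 G5 G6 F5 E6 Fbb5 Db4 A4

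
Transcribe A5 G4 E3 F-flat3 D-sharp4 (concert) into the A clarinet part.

Written C4 sounds as A3 on the A clarinet, so concert pitches are written a minor third up.
A5 gives C6
G4 gives Bb4
E3 gives G3
Fb3 gives Abb3
D#4 gives F#4

C6 Bb4 G3 Abb3 F#4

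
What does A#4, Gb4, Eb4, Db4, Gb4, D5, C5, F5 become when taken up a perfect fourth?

D#5 Cb5 Ab4 Gb4 Cb5 G5 F5 Bb5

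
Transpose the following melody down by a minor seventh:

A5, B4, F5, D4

A5 -> B4
B4 -> C#4
F5 -> G4
D4 -> E3

B4 C#4 G4 E3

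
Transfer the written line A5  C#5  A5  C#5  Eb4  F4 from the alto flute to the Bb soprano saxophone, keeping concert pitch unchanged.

F#5 A#4 F#5 A#4 C4 D4

First find concert pitch: the alto flute sounds a perfect fourth below written, so A5 C#5 A5 C#5 Eb4 F4 sounds E5 G#4 E5 G#4 Bb3 C4.
Then write for Bb soprano saxophone: it sounds a major second below written, so the part must be a major second above concert.
E5 → F#5
G#4 → A#4
E5 → F#5
G#4 → A#4
Bb3 → C4
C4 → D4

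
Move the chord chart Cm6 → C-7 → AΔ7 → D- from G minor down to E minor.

Am6 A-7 F#Δ7 B-

G minor down to E minor is a minor third; each chord root moves by that interval while the quality stays the same.
Cm6: root C down a minor third → A, giving Am6.
C-7: root C down a minor third → A, giving A-7.
AΔ7: root A down a minor third → F#, giving F#Δ7.
D-: root D down a minor third → B, giving B-.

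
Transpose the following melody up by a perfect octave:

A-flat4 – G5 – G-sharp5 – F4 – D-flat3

Ab5 G6 G#6 F5 Db4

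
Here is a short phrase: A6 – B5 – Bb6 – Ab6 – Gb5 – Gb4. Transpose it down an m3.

F#6 G#5 G6 F6 Eb5 Eb4

A6 becomes F#6
B5 becomes G#5
Bb6 becomes G6
Ab6 becomes F6
Gb5 becomes Eb5
Gb4 becomes Eb4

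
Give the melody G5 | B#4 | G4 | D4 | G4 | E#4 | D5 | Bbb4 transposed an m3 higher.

A minor third up from G5 gives Bb5.
A minor third up from B#4 gives D#5.
A minor third up from G4 gives Bb4.
D4 up a minor third is F4.
G4: a third up reaches B, and 3 semitones makes it Bb4.
A minor third up from E#4 gives G#4.
D5: a third up reaches F, and 3 semitones makes it F5.
A minor third up from Bbb4 gives Dbb5.

Bb5 D#5 Bb4 F4 Bb4 G#4 F5 Dbb5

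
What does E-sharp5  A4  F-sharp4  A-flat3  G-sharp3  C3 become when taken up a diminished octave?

E6 Ab5 F5 Abb4 G4 Cb4

E#5 → E6
A4 → Ab5
F#4 → F5
Ab3 → Abb4
G#3 → G4
C3 → Cb4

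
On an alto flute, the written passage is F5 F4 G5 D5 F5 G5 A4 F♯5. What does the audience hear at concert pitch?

The alto flute sounds a perfect fourth below written, so transpose each written note down a perfect fourth.
F5 -> C5
F4 -> C4
G5 -> D5
D5 -> A4
F5 -> C5
G5 -> D5
A4 -> E4
F#5 -> C#5

C5 C4 D5 A4 C5 D5 E4 C#5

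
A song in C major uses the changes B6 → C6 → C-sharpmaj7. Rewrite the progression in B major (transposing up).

A#6 B6 B#maj7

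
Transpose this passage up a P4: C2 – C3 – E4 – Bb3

C2 → F2
C3 → F3
E4 → A4
Bb3 → Eb4

F2 F3 A4 Eb4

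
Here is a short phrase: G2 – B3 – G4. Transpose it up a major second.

G2 → A2
B3 → C#4
G4 → A4

A2 C#4 A4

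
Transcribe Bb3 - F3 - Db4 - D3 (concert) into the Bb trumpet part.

C4 G3 Eb4 E3

The Bb trumpet sounds a major second below written, so the written part must be a major second above concert — transpose each note up.
Bb3 gives C4
F3 gives G3
Db4 gives Eb4
D3 gives E3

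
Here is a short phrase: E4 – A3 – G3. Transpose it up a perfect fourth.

A4 D4 C4

A perfect fourth up from E4 gives A4.
A perfect fourth up from A3 gives D4.
G3 up a perfect fourth is C4.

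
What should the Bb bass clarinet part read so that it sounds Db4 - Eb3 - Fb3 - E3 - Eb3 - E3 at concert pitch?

Eb5 F4 Gb4 F#4 F4 F#4

Written C4 sounds as Bb2 on the Bb bass clarinet, so concert pitches are written a major ninth up.
Db4 becomes Eb5
Eb3 becomes F4
Fb3 becomes Gb4
E3 becomes F#4
Eb3 becomes F4
E3 becomes F#4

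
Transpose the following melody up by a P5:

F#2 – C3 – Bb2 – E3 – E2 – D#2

A perfect fifth up from F#2 gives C#3.
C3 up a perfect fifth is G3.
Bb2 up a perfect fifth is F3.
E3: a fifth up reaches B, and 7 semitones makes it B3.
A perfect fifth up from E2 gives B2.
D#2: a fifth up reaches A, and 7 semitones makes it A#2.

C#3 G3 F3 B3 B2 A#2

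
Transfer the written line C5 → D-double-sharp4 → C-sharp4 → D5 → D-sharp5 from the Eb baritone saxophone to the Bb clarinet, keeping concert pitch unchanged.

F3 G##2 F#2 G3 G#3

First find concert pitch: the Eb baritone saxophone sounds a major thirteenth below written, so C5 D-double-sharp4 C-sharp4 D5 D-sharp5 sounds Eb3 F##2 E2 F3 F#3.
Then write for Bb clarinet: it sounds a major second below written, so the part must be a major second above concert.
Eb3 → F3
F##2 → G##2
E2 → F#2
F3 → G3
F#3 → G#3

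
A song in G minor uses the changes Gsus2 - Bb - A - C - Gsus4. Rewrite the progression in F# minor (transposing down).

F#sus2 A G# B F#sus4

G minor down to F# minor is a minor second; each chord root moves by that interval while the quality stays the same.
Gsus2: root G down a minor second → F#, giving F#sus2.
Bb: root Bb down a minor second → A, giving A.
A: root A down a minor second → G#, giving G#.
C: root C down a minor second → B, giving B.
Gsus4: root G down a minor second → F#, giving F#sus4.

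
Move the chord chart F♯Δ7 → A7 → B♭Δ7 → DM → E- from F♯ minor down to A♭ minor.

F♯ minor down to A♭ minor is an augmented sixth; each chord root moves by that interval while the quality stays the same.
F♯Δ7: root F♯ down an augmented sixth → Ab, giving AbΔ7.
A7: root A down an augmented sixth → Cb, giving Cb7.
B♭Δ7: root B♭ down an augmented sixth → Dbb, giving DbbΔ7.
DM: root D down an augmented sixth → Fb, giving FbM.
E-: root E down an augmented sixth → Gb, giving Gb-.

AbΔ7 Cb7 DbbΔ7 FbM Gb-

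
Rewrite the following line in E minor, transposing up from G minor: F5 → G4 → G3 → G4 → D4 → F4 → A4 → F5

D6 E5 E4 E5 B4 D5 F#5 D6

G minor to E minor up is a major sixth, so every note moves up by that interval.
F5 to D6
G4 to E5
G3 to E4
G4 to E5
D4 to B4
F4 to D5
A4 to F#5
F5 to D6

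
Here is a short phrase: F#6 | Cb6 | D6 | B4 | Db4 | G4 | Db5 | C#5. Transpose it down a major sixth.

A5 Ebb5 F5 D4 Fb3 Bb3 Fb4 E4

A major sixth down from F#6 gives A5.
Cb6: a sixth down reaches E, and 9 semitones makes it Ebb5.
D6: a sixth down reaches F, and 9 semitones makes it F5.
B4 down a major sixth is D4.
Db4 down a major sixth is Fb3.
A major sixth down from G4 gives Bb3.
Db5: a sixth down reaches F, and 9 semitones makes it Fb4.
C#5: a sixth down reaches E, and 9 semitones makes it E4.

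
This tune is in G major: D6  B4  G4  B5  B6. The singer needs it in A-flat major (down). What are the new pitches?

G major to A-flat major down is a major seventh, so every note moves down by that interval.
D6 to Eb5
B4 to C4
G4 to Ab3
B5 to C5
B6 to C6

Eb5 C4 Ab3 C5 C6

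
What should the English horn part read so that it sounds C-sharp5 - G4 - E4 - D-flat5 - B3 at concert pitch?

Written C4 sounds as F3 on the English horn, so concert pitches are written a perfect fifth up.
C#5 -> G#5
G4 -> D5
E4 -> B4
Db5 -> Ab5
B3 -> F#4

G#5 D5 B4 Ab5 F#4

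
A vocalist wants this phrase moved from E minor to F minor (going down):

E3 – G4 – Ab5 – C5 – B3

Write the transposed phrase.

From E down to F is a major seventh; apply that to each pitch.
E3 to F2
G4 to Ab3
Ab5 to Bbb4
C5 to Db4
B3 to C3

F2 Ab3 Bbb4 Db4 C3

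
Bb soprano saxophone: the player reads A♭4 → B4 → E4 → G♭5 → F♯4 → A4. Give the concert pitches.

The Bb soprano saxophone sounds a major second below written, so transpose each written note down a major second.
Ab4 to Gb4
B4 to A4
E4 to D4
Gb5 to Fb5
F#4 to E4
A4 to G4

Gb4 A4 D4 Fb5 E4 G4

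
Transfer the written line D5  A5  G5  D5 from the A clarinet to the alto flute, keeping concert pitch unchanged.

E5 B5 A5 E5

First find concert pitch: the A clarinet sounds a minor third below written, so D5 A5 G5 D5 sounds B4 F#5 E5 B4.
Then write for alto flute: it sounds a perfect fourth below written, so the part must be a perfect fourth above concert.
B4 → E5
F#5 → B5
E5 → A5
B4 → E5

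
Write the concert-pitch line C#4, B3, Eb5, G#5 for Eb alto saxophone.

The Eb alto saxophone sounds a major sixth below written, so the written part must be a major sixth above concert — transpose each note up.
C#4 → A#4
B3 → G#4
Eb5 → C6
G#5 → E#6

A#4 G#4 C6 E#6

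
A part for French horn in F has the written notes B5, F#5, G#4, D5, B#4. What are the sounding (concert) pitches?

The French horn in F sounds a perfect fifth below written, so transpose each written note down a perfect fifth.
B5 to E5
F#5 to B4
G#4 to C#4
D5 to G4
B#4 to E#4

E5 B4 C#4 G4 E#4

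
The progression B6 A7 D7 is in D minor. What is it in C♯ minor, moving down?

D minor down to C♯ minor is a minor second; each chord root moves by that interval while the quality stays the same.
B6: root B down a minor second → A#, giving A#6.
A7: root A down a minor second → G#, giving G#7.
D7: root D down a minor second → C#, giving C#7.

A#6 G#7 C#7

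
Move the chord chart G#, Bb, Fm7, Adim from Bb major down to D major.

B# D Am7 C#dim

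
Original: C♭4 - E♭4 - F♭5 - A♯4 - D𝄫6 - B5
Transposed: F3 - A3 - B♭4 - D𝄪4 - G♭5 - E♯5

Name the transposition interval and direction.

From Cb4 to F3 is 5 letter names — a fifth of some quality.
F3 to Cb4 is 6 semitones, which makes it a diminished fifth; the second version is lower, so the direction is down.
Checking another pair — B5 → E#5 — gives the same interval.

down a diminished fifth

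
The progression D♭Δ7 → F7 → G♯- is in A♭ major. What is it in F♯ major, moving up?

A♭ major up to F♯ major is an augmented sixth; each chord root moves by that interval while the quality stays the same.
D♭Δ7: root D♭ up an augmented sixth → B, giving BΔ7.
F7: root F up an augmented sixth → D#, giving D#7.
G♯-: root G♯ up an augmented sixth → E##, giving E##-.

BΔ7 D#7 E##-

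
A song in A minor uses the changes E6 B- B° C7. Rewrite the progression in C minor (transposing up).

G6 D- D° Eb7

A minor up to C minor is a minor third; each chord root moves by that interval while the quality stays the same.
E6: root E up a minor third → G, giving G6.
B-: root B up a minor third → D, giving D-.
B°: root B up a minor third → D, giving D°.
C7: root C up a minor third → Eb, giving Eb7.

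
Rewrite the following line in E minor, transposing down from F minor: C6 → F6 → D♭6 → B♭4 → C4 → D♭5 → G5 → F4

B5 E6 C6 A4 B3 C5 F#5 E4

F minor to E minor down is a minor second, so every note moves down by that interval.
C6 gives B5
F6 gives E6
Db6 gives C6
Bb4 gives A4
C4 gives B3
Db5 gives C5
G5 gives F#5
F4 gives E4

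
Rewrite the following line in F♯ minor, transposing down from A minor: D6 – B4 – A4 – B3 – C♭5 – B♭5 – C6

From A down to F♯ is a minor third; apply that to each pitch.
D6 -> B5
B4 -> G#4
A4 -> F#4
B3 -> G#3
Cb5 -> Ab4
Bb5 -> G5
C6 -> A5

B5 G#4 F#4 G#3 Ab4 G5 A5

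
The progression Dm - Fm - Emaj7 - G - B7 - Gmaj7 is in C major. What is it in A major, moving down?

C major down to A major is a minor third; each chord root moves by that interval while the quality stays the same.
Dm: root D down a minor third → B, giving Bm.
Fm: root F down a minor third → D, giving Dm.
Emaj7: root E down a minor third → C#, giving C#maj7.
G: root G down a minor third → E, giving E.
B7: root B down a minor third → G#, giving G#7.
Gmaj7: root G down a minor third → E, giving Emaj7.

Bm Dm C#maj7 E G#7 Emaj7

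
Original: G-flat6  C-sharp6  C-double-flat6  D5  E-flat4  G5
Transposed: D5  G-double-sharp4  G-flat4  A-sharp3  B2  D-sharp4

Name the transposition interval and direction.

Take the first pair: Gb6 → D5. G to D spans 11 letter names, so the interval is some kind of eleventh.
D5 to Gb6 is 16 semitones, which makes it a diminished eleventh; the second version is lower, so the direction is down.
Checking another pair — G5 → D#4 — gives the same interval.

down a diminished eleventh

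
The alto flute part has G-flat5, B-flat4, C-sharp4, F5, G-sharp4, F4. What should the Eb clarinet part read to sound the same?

Bb4 D4 E#3 A4 B#3 A3

First find concert pitch: the alto flute sounds a perfect fourth below written, so G-flat5 B-flat4 C-sharp4 F5 G-sharp4 F4 sounds Db5 F4 G#3 C5 D#4 C4.
Then write for Eb clarinet: it sounds a minor third above written, so the part must be a minor third below concert.
Db5 → Bb4
F4 → D4
G#3 → E#3
C5 → A4
D#4 → B#3
C4 → A3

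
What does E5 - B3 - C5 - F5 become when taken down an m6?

G#4 D#3 E4 A4

E5 to G#4
B3 to D#3
C5 to E4
F5 to A4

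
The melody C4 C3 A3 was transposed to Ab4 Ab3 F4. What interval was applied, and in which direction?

Take the first pair: C4 → Ab4. C to A spans 6 letter names, so the interval is some kind of sixth.
C4 to Ab4 is 8 semitones, which makes it a minor sixth; the second version is higher, so the direction is up.
Checking another pair — A3 → F4 — gives the same interval.

up a minor sixth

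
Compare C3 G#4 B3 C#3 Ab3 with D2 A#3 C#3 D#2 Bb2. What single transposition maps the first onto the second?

down a minor seventh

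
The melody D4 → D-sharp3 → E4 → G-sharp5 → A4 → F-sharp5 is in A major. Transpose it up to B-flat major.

Eb4 E3 F4 A5 Bb4 G5

A major to B-flat major up is a minor second, so every note moves up by that interval.
D4 -> Eb4
D#3 -> E3
E4 -> F4
G#5 -> A5
A4 -> Bb4
F#5 -> G5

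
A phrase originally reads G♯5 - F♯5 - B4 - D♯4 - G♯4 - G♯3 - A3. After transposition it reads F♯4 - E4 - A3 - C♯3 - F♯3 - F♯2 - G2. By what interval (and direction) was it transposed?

From G#5 to F#4 is 9 letter names — a ninth of some quality.
F#4 to G#5 is 14 semitones, which makes it a major ninth; the second version is lower, so the direction is down.
Checking another pair — A3 → G2 — gives the same interval.

down a major ninth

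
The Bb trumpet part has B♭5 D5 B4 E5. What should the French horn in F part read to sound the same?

Eb6 G5 E5 A5

First find concert pitch: the Bb trumpet sounds a major second below written, so B♭5 D5 B4 E5 sounds Ab5 C5 A4 D5.
Then write for French horn in F: it sounds a perfect fifth below written, so the part must be a perfect fifth above concert.
Ab5 → Eb6
C5 → G5
A4 → E5
D5 → A5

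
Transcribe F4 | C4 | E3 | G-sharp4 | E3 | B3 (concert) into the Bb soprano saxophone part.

G4 D4 F#3 A#4 F#3 C#4

The Bb soprano saxophone sounds a major second below written, so the written part must be a major second above concert — transpose each note up.
F4 becomes G4
C4 becomes D4
E3 becomes F#3
G#4 becomes A#4
E3 becomes F#3
B3 becomes C#4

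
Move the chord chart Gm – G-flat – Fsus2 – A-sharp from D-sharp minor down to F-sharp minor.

D-sharp minor down to F-sharp minor is a major sixth; each chord root moves by that interval while the quality stays the same.
Gm: root G down a major sixth → Bb, giving Bbm.
G-flat: root G-flat down a major sixth → Bbb, giving Bbb.
Fsus2: root F down a major sixth → Ab, giving Absus2.
A-sharp: root A-sharp down a major sixth → C#, giving C#.

Bbm Bbb Absus2 C#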